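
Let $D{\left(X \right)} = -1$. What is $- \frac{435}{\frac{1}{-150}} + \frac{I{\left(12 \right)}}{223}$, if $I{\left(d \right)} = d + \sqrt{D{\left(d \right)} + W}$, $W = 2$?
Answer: $\frac{14550763}{223} \approx 65250.0$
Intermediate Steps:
$I{\left(d \right)} = 1 + d$ ($I{\left(d \right)} = d + \sqrt{-1 + 2} = d + \sqrt{1} = d + 1 = 1 + d$)
$- \frac{435}{\frac{1}{-150}} + \frac{I{\left(12 \right)}}{223} = - \frac{435}{\frac{1}{-150}} + \frac{1 + 12}{223} = - \frac{435}{- \frac{1}{150}} + 13 \cdot \frac{1}{223} = \left(-435\right) \left(-150\right) + \frac{13}{223} = 65250 + \frac{13}{223} = \frac{14550763}{223}$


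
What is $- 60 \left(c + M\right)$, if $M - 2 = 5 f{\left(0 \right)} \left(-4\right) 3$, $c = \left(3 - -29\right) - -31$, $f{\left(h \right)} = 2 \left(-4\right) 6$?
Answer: $-176700$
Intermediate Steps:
$f{\left(h \right)} = -48$ ($f{\left(h \right)} = \left(-8\right) 6 = -48$)
$c = 63$ ($c = \left(3 + 29\right) + 31 = 32 + 31 = 63$)
$M = 2882$ ($M = 2 + 5 \left(-48\right) \left(-4\right) 3 = 2 + \left(-240\right) \left(-4\right) 3 = 2 + 960 \cdot 3 = 2 + 2880 = 2882$)
$- 60 \left(c + M\right) = - 60 \left(63 + 2882\right) = \left(-60\right) 2945 = -176700$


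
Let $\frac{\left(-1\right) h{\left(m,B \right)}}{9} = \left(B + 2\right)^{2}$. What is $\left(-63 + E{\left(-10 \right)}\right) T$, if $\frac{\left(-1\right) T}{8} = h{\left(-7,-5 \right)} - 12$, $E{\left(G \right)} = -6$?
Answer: $-51336$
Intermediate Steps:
$h{\left(m,B \right)} = - 9 \left(2 + B\right)^{2}$ ($h{\left(m,B \right)} = - 9 \left(B + 2\right)^{2} = - 9 \left(2 + B\right)^{2}$)
$T = 744$ ($T = - 8 \left(- 9 \left(2 - 5\right)^{2} - 12\right) = - 8 \left(- 9 \left(-3\right)^{2} - 12\right) = - 8 \left(\left(-9\right) 9 - 12\right) = - 8 \left(-81 - 12\right) = \left(-8\right) \left(-93\right) = 744$)
$\left(-63 + E{\left(-10 \right)}\right) T = \left(-63 - 6\right) 744 = \left(-69\right) 744 = -51336$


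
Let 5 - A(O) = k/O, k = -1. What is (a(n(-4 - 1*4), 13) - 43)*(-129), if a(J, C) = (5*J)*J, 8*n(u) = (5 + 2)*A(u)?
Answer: -25350693/4096 ≈ -6189.1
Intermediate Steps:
A(O) = 5 + 1/O (A(O) = 5 - (-1)/O = 5 + 1/O)
n(u) = 35/8 + 7/(8*u) (n(u) = ((5 + 2)*(5 + 1/u))/8 = (7*(5 + 1/u))/8 = (35 + 7/u)/8 = 35/8 + 7/(8*u))
a(J, C) = 5*J**2
(a(n(-4 - 1*4), 13) - 43)*(-129) = (5*(7*(1 + 5*(-4 - 1*4))/(8*(-4 - 1*4)))**2 - 43)*(-129) = (5*(7*(1 + 5*(-4 - 4))/(8*(-4 - 4)))**2 - 43)*(-129) = (5*((7/8)*(1 + 5*(-8))/(-8))**2 - 43)*(-129) = (5*((7/8)*(-1/8)*(1 - 40))**2 - 43)*(-129) = (5*((7/8)*(-1/8)*(-39))**2 - 43)*(-129) = (5*(273/64)**2 - 43)*(-129) = (5*(74529/4096) - 43)*(-129) = (372645/4096 - 43)*(-129) = (196517/4096)*(-129) = -25350693/4096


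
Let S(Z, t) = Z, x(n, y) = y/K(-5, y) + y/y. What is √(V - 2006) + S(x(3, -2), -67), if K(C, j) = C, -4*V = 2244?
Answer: 7/5 + I*√2567 ≈ 1.4 + 50.666*I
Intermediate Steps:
V = -561 (V = -¼*2244 = -561)
x(n, y) = 1 - y/5 (x(n, y) = y/(-5) + y/y = y*(-⅕) + 1 = -y/5 + 1 = 1 - y/5)
√(V - 2006) + S(x(3, -2), -67) = √(-561 - 2006) + (1 - ⅕*(-2)) = √(-2567) + (1 + ⅖) = I*√2567 + 7/5 = 7/5 + I*√2567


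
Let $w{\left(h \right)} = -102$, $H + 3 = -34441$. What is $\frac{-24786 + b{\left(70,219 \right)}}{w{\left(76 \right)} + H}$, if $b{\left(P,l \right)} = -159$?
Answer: $\frac{24945}{34546} \approx 0.72208$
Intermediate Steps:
$H = -34444$ ($H = -3 - 34441 = -34444$)
$\frac{-24786 + b{\left(70,219 \right)}}{w{\left(76 \right)} + H} = \frac{-24786 - 159}{-102 - 34444} = - \frac{24945}{-34546} = \left(-24945\right) \left(- \frac{1}{34546}\right) = \frac{24945}{34546}$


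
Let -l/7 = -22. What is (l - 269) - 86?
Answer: -201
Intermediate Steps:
l = 154 (l = -7*(-22) = 154)
(l - 269) - 86 = (154 - 269) - 86 = -115 - 86 = -201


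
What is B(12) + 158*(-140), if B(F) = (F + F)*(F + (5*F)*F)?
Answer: -4552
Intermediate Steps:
B(F) = 2*F*(F + 5*F**2) (B(F) = (2*F)*(F + 5*F**2) = 2*F*(F + 5*F**2))
B(12) + 158*(-140) = 12**2*(2 + 10*12) + 158*(-140) = 144*(2 + 120) - 22120 = 144*122 - 22120 = 17568 - 22120 = -4552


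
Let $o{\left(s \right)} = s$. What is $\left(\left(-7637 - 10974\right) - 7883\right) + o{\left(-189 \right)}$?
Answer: $-26683$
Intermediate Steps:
$\left(\left(-7637 - 10974\right) - 7883\right) + o{\left(-189 \right)} = \left(\left(-7637 - 10974\right) - 7883\right) - 189 = \left(-18611 - 7883\right) - 189 = -26494 - 189 = -26683$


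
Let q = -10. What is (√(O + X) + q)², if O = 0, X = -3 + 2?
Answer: (10 - I)² ≈ 99.0 - 20.0*I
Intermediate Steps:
X = -1
(√(O + X) + q)² = (√(0 - 1) - 10)² = (√(-1) - 10)² = (I - 10)² = (-10 + I)²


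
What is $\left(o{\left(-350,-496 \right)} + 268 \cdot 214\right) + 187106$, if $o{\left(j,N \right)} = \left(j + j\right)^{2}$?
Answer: $734458$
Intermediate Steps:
$o{\left(j,N \right)} = 4 j^{2}$ ($o{\left(j,N \right)} = \left(2 j\right)^{2} = 4 j^{2}$)
$\left(o{\left(-350,-496 \right)} + 268 \cdot 214\right) + 187106 = \left(4 \left(-350\right)^{2} + 268 \cdot 214\right) + 187106 = \left(4 \cdot 122500 + 57352\right) + 187106 = \left(490000 + 57352\right) + 187106 = 547352 + 187106 = 734458$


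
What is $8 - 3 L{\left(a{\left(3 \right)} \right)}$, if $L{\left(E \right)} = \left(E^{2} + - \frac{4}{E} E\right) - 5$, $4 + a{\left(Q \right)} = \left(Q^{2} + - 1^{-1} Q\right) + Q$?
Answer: $-40$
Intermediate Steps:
$a{\left(Q \right)} = -4 + Q^{2}$ ($a{\left(Q \right)} = -4 + \left(\left(Q^{2} + - 1^{-1} Q\right) + Q\right) = -4 + \left(\left(Q^{2} + \left(-1\right) 1 Q\right) + Q\right) = -4 + \left(\left(Q^{2} - Q\right) + Q\right) = -4 + Q^{2}$)
$L{\left(E \right)} = -9 + E^{2}$ ($L{\left(E \right)} = \left(E^{2} - 4\right) - 5 = \left(-4 + E^{2}\right) - 5 = -9 + E^{2}$)
$8 - 3 L{\left(a{\left(3 \right)} \right)} = 8 - 3 \left(-9 + \left(-4 + 3^{2}\right)^{2}\right) = 8 - 3 \left(-9 + \left(-4 + 9\right)^{2}\right) = 8 - 3 \left(-9 + 5^{2}\right) = 8 - 3 \left(-9 + 25\right) = 8 - 48 = -40$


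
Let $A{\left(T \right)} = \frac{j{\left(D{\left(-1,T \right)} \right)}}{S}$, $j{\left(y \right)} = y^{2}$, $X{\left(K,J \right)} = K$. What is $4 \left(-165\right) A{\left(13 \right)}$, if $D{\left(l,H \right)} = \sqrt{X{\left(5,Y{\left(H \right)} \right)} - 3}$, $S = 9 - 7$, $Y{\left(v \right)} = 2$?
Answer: $-660$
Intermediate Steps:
$S = 2$ ($S = 9 - 7 = 2$)
$D{\left(l,H \right)} = \sqrt{2}$ ($D{\left(l,H \right)} = \sqrt{5 - 3} = \sqrt{2}$)
$A{\left(T \right)} = 1$ ($A{\left(T \right)} = \frac{\left(\sqrt{2}\right)^{2}}{2} = 2 \cdot \frac{1}{2} = 1$)
$4 \left(-165\right) A{\left(13 \right)} = 4 \left(-165\right) 1 = \left(-660\right) 1 = -660$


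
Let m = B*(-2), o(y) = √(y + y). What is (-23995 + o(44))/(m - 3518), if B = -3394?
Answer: -4799/654 + √22/1635 ≈ -7.3351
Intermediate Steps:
o(y) = √2*√y (o(y) = √(2*y) = √2*√y)
m = 6788 (m = -3394*(-2) = 6788)
(-23995 + o(44))/(m - 3518) = (-23995 + √2*√44)/(6788 - 3518) = (-23995 + √2*(2*√11))/3270 = (-23995 + 2*√22)*(1/3270) = -4799/654 + √22/1635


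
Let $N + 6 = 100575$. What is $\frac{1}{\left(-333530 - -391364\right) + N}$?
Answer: $\frac{1}{158403} \approx 6.313 \cdot 10^{-6}$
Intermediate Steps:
$N = 100569$ ($N = -6 + 100575 = 100569$)
$\frac{1}{\left(-333530 - -391364\right) + N} = \frac{1}{\left(-333530 - -391364\right) + 100569} = \frac{1}{\left(-333530 + 391364\right) + 100569} = \frac{1}{57834 + 100569} = \frac{1}{158403}$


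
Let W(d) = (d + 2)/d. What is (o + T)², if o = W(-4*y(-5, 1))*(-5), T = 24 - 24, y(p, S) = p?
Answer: 121/4 ≈ 30.250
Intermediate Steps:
T = 0
W(d) = (2 + d)/d
o = -11/2 (o = ((2 - 4*(-5))/((-4*(-5))))*(-5) = ((2 + 20)/20)*(-5) = ((1/20)*22)*(-5) = (11/10)*(-5) = -11/2 ≈ -5.5000)
(o + T)² = (-11/2 + 0)² = (-11/2)² = 121/4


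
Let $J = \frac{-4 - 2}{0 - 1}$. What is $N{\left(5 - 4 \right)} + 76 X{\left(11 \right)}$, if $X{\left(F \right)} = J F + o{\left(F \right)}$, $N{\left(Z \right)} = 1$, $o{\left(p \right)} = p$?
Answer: $5853$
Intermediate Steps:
$J = 6$ ($J = - \frac{6}{-1} = \left(-6\right) \left(-1\right) = 6$)
$X{\left(F \right)} = 7 F$ ($X{\left(F \right)} = 6 F + F = 7 F$)
$N{\left(5 - 4 \right)} + 76 X{\left(11 \right)} = 1 + 76 \cdot 7 \cdot 11 = 1 + 76 \cdot 77 = 1 + 5852 = 5853$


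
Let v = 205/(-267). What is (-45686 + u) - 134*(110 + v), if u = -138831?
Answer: -53174149/267 ≈ -1.9915e+5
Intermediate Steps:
v = -205/267 (v = 205*(-1/267) = -205/267 ≈ -0.76779)
(-45686 + u) - 134*(110 + v) = (-45686 - 138831) - 134*(110 - 205/267) = -184517 - 134*29165/267 = -184517 - 3908110/267 = -53174149/267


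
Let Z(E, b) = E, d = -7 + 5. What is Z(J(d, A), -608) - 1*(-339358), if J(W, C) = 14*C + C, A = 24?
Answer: 339718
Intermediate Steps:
d = -2
J(W, C) = 15*C
Z(J(d, A), -608) - 1*(-339358) = 15*24 - 1*(-339358) = 360 + 339358 = 339718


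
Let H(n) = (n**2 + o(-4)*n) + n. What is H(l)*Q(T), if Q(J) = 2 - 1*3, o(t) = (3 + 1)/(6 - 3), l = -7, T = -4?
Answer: -98/3 ≈ -32.667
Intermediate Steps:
o(t) = 4/3
Q(J) = -1 (Q(J) = 2 - 3 = -1)
H(n) = n**2 + 7*n/3 (H(n) = (n**2 + 4*n/3) + n = n**2 + 7*n/3)
H(l)*Q(T) = ((1/3)*(-7)*(7 + 3*(-7)))*(-1) = ((1/3)*(-7)*(7 - 21))*(-1) = ((1/3)*(-7)*(-14))*(-1) = (98/3)*(-1) = -98/3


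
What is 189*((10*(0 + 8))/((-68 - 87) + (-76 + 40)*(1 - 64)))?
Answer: 15120/2113 ≈ 7.1557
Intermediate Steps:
189*((10*(0 + 8))/((-68 - 87) + (-76 + 40)*(1 - 64))) = 189*((10*8)/(-155 - 36*(-63))) = 189*(80/(-155 + 2268)) = 189*(80/2113) = 15120/2113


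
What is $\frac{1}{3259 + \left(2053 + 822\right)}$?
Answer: $\frac{1}{6134} \approx 0.00016303$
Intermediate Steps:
$\frac{1}{3259 + \left(2053 + 822\right)} = \frac{1}{3259 + 2875} = \frac{1}{6134}$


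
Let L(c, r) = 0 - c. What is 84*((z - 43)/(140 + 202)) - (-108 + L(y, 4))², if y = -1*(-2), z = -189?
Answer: -692948/57 ≈ -12157.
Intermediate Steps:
y = 2
L(c, r) = -c
84*((z - 43)/(140 + 202)) - (-108 + L(y, 4))² = 84*((-189 - 43)/(140 + 202)) - (-108 - 1*2)² = 84*(-232/342) - (-108 - 2)² = 84*(-232*1/342) - 1*(-110)² = 84*(-116/171) - 1*12100 = -3248/57 - 12100 = -692948/57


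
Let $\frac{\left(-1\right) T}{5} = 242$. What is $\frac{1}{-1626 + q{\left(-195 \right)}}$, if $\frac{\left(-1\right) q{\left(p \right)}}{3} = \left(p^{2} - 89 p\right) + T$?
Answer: $- \frac{1}{164136} \approx -6.0925 \cdot 10^{-6}$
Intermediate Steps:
$T = -1210$ ($T = \left(-5\right) 242 = -1210$)
$q{\left(p \right)} = 3630 - 3 p^{2} + 267 p$ ($q{\left(p \right)} = - 3 \left(\left(p^{2} - 89 p\right) - 1210\right) = - 3 \left(-1210 + p^{2} - 89 p\right) = 3630 - 3 p^{2} + 267 p$)
$\frac{1}{-1626 + q{\left(-195 \right)}} = \frac{1}{-1626 + \left(3630 - 3 \left(-195\right)^{2} + 267 \left(-195\right)\right)} = \frac{1}{-1626 - 162510} = \frac{1}{-164136} = - \frac{1}{164136}$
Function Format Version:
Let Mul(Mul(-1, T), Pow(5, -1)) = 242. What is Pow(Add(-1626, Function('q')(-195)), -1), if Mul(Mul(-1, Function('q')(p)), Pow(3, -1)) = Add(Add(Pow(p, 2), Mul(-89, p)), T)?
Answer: Rational(-1, 164136) ≈ -6.0925e-6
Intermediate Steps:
T = -1210 (T = Mul(-5, 242) = -1210)
Function('q')(p) = Add(3630, Mul(-3, Pow(p, 2)), Mul(267, p)) (Function('q')(p) = Mul(-3, Add(Add(Pow(p, 2), Mul(-89, p)), -1210)) = Mul(-3, Add(-1210, Pow(p, 2), Mul(-89, p))) = Add(3630, Mul(-3, Pow(p, 2)), Mul(267, p)))
Pow(Add(-1626, Function('q')(-195)), -1) = Pow(Add(-1626, Add(3630, Mul(-3, Pow(-195, 2)), Mul(267, -195))), -1) = Pow(Add(-1626, Add(3630, Mul(-3, 38025), -52065)), -1) = Pow(Add(-1626, Add(3630, -114075, -52065)), -1) = Pow(Add(-1626, -162510), -1) = Pow(-164136, -1) = Rational(-1, 164136)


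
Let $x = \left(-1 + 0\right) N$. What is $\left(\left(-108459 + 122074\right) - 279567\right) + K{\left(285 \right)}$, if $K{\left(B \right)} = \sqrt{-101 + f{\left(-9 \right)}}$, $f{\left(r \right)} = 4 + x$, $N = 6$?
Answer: $-265952 + i \sqrt{103} \approx -2.6595 \cdot 10^{5} + 10.149 i$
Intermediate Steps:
$x = -6$ ($x = \left(-1 + 0\right) 6 = \left(-1\right) 6 = -6$)
$f{\left(r \right)} = -2$ ($f{\left(r \right)} = 4 - 6 = -2$)
$K{\left(B \right)} = i \sqrt{103}$ ($K{\left(B \right)} = \sqrt{-101 - 2} = \sqrt{-103} = i \sqrt{103}$)
$\left(\left(-108459 + 122074\right) - 279567\right) + K{\left(285 \right)} = \left(\left(-108459 + 122074\right) - 279567\right) + i \sqrt{103} = \left(13615 - 279567\right) + i \sqrt{103} = -265952 + i \sqrt{103}$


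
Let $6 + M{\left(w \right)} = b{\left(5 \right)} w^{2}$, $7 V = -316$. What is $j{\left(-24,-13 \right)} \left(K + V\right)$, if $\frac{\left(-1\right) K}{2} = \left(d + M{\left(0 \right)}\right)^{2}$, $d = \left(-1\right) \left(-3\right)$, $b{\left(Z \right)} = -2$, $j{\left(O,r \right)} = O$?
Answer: $\frac{10608}{7} \approx 1515.4$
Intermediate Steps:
$V = - \frac{316}{7}$ ($V = \frac{1}{7} \left(-316\right) = - \frac{316}{7} \approx -45.143$)
$M{\left(w \right)} = -6 - 2 w^{2}$
$d = 3$
$K = -18$ ($K = - 2 \left(3 - \left(6 + 2 \cdot 0^{2}\right)\right)^{2} = - 2 \left(3 - 6\right)^{2} = - 2 \left(-3\right)^{2} = \left(-2\right) 9 = -18$)
$j{\left(-24,-13 \right)} \left(K + V\right) = - 24 \left(-18 - \frac{316}{7}\right) = \left(-24\right) \left(- \frac{442}{7}\right) = \frac{10608}{7}$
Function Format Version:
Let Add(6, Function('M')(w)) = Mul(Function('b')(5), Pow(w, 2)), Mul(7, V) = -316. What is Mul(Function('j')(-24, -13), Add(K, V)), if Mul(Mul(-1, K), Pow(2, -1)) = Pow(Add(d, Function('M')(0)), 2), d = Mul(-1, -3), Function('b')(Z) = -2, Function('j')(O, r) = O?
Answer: Rational(10608, 7) ≈ 1515.4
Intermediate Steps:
V = Rational(-316, 7) (V = Mul(Rational(1, 7), -316) = Rational(-316, 7) ≈ -45.143)
Function('M')(w) = Add(-6, Mul(-2, Pow(w, 2)))
d = 3
K = -18 (K = Mul(-2, Pow(Add(3, Add(-6, Mul(-2, Pow(0, 2)))), 2)) = Mul(-2, Pow(Add(3, Add(-6, Mul(-2, 0))), 2)) = Mul(-2, Pow(Add(3, Add(-6, 0)), 2)) = Mul(-2, Pow(Add(3, -6), 2)) = Mul(-2, Pow(-3, 2)) = Mul(-2, 9) = -18)
Mul(Function('j')(-24, -13), Add(K, V)) = Mul(-24, Add(-18, Rational(-316, 7))) = Mul(-24, Rational(-442, 7)) = Rational(10608, 7)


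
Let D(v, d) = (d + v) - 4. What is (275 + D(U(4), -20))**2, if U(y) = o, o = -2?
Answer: 62001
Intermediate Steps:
U(y) = -2
D(v, d) = -4 + d + v
(275 + D(U(4), -20))**2 = (275 + (-4 - 20 - 2))**2 = (275 - 26)**2 = 249**2 = 62001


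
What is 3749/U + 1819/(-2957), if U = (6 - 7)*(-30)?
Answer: 11031223/88710 ≈ 124.35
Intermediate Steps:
U = 30 (U = -1*(-30) = 30)
3749/U + 1819/(-2957) = 3749/30 + 1819/(-2957) = 3749*(1/30) + 1819*(-1/2957) = 3749/30 - 1819/2957 = 11031223/88710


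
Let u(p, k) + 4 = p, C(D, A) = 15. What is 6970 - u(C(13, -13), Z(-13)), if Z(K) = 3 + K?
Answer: 6959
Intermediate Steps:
u(p, k) = -4 + p
6970 - u(C(13, -13), Z(-13)) = 6970 - (-4 + 15) = 6970 - 1*11 = 6970 - 11 = 6959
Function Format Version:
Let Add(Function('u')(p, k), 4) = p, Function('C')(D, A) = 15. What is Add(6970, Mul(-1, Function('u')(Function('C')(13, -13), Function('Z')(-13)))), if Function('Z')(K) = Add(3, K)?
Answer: 6959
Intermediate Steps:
Function('u')(p, k) = Add(-4, p)
Add(6970, Mul(-1, Function('u')(Function('C')(13, -13), Function('Z')(-13)))) = Add(6970, Mul(-1, Add(-4, 15))) = Add(6970, Mul(-1, 11)) = Add(6970, -11) = 6959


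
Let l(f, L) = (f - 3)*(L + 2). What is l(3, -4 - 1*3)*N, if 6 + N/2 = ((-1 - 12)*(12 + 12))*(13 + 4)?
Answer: 0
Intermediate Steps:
l(f, L) = (-3 + f)*(2 + L)
N = -10620 (N = -12 + 2*(((-1 - 12)*(12 + 12))*(13 + 4)) = -12 + 2*(-13*24*17) = -12 + 2*(-312*17) = -12 + 2*(-5304) = -12 - 10608 = -10620)
l(3, -4 - 1*3)*N = (-6 - 3*(-4 - 1*3) + 2*3 + (-4 - 1*3)*3)*(-10620) = (-6 - 3*(-4 - 3) + 6 + (-4 - 3)*3)*(-10620) = (-6 - 3*(-7) + 6 - 7*3)*(-10620) = (-6 + 21 + 6 - 21)*(-10620) = 0*(-10620) = 0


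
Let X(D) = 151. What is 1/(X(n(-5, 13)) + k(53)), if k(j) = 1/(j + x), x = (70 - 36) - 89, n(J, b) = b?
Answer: 2/301 ≈ 0.0066445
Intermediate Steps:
x = -55 (x = 34 - 89 = -55)
k(j) = 1/(-55 + j) (k(j) = 1/(j - 55) = 1/(-55 + j))
1/(X(n(-5, 13)) + k(53)) = 1/(151 + 1/(-55 + 53)) = 1/(151 + 1/(-2)) = 1/(151 - ½) = 1/(301/2) = 2/301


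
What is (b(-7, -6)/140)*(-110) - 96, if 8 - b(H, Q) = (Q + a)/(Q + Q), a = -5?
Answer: -17063/168 ≈ -101.57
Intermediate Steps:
b(H, Q) = 8 - (-5 + Q)/(2*Q) (b(H, Q) = 8 - (Q - 5)/(Q + Q) = 8 - (-5 + Q)/(2*Q))
(b(-7, -6)/140)*(-110) - 96 = (((5/2)*(1 + 3*(-6))/(-6))/140)*(-110) - 96 = (((5/2)*(-1/6)*(1 - 18))*(1/140))*(-110) - 96 = (((5/2)*(-1/6)*(-17))*(1/140))*(-110) - 96 = ((85/12)*(1/140))*(-110) - 96 = (17/336)*(-110) - 96 = -935/168 - 96 = -17063/168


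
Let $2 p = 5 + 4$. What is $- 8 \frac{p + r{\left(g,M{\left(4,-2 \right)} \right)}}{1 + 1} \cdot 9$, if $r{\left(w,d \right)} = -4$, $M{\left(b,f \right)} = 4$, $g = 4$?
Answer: $-18$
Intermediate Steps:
$p = \frac{9}{2}$ ($p = \frac{5 + 4}{2} = \frac{1}{2} \cdot 9 = \frac{9}{2} \approx 4.5$)
$- 8 \frac{p + r{\left(g,M{\left(4,-2 \right)} \right)}}{1 + 1} \cdot 9 = - 8 \frac{\frac{9}{2} - 4}{1 + 1} \cdot 9 = - 8 \frac{1}{2 \cdot 2} \cdot 9 = - 8 \cdot \frac{1}{2} \cdot \frac{1}{2} \cdot 9 = \left(-8\right) \frac{1}{4} \cdot 9 = \left(-2\right) 9 = -18$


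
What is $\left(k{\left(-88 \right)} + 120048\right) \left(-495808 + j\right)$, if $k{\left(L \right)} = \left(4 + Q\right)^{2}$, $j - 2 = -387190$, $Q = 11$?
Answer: $-106200577908$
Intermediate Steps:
$j = -387188$ ($j = 2 - 387190 = -387188$)
$k{\left(L \right)} = 225$ ($k{\left(L \right)} = \left(4 + 11\right)^{2} = 15^{2} = 225$)
$\left(k{\left(-88 \right)} + 120048\right) \left(-495808 + j\right) = \left(225 + 120048\right) \left(-495808 - 387188\right) = 120273 \left(-882996\right) = -106200577908$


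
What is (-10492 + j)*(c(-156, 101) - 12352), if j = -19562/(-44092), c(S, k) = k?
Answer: 2833617721601/22046 ≈ 1.2853e+8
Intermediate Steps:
j = 9781/22046 (j = -19562*(-1/44092) = 9781/22046 ≈ 0.44366)
(-10492 + j)*(c(-156, 101) - 12352) = (-10492 + 9781/22046)*(101 - 12352) = -231296851/22046*(-12251) = 2833617721601/22046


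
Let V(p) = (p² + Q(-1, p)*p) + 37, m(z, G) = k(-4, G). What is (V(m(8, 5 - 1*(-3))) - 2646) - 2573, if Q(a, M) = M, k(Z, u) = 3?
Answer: -5164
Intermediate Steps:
m(z, G) = 3
V(p) = 37 + 2*p² (V(p) = (p² + p*p) + 37 = (p² + p²) + 37 = 2*p² + 37 = 37 + 2*p²)
(V(m(8, 5 - 1*(-3))) - 2646) - 2573 = ((37 + 2*3²) - 2646) - 2573 = ((37 + 2*9) - 2646) - 2573 = ((37 + 18) - 2646) - 2573 = (55 - 2646) - 2573 = -2591 - 2573 = -5164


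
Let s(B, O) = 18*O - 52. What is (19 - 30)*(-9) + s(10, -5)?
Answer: -43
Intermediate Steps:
s(B, O) = -52 + 18*O
(19 - 30)*(-9) + s(10, -5) = (19 - 30)*(-9) + (-52 + 18*(-5)) = -11*(-9) + (-52 - 90) = 99 - 142 = -43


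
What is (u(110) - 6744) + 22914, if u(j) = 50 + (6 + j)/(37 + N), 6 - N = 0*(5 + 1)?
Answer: 697576/43 ≈ 16223.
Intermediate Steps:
N = 6 (N = 6 - 0*(5 + 1) = 6 - 0*6 = 6 - 1*0 = 6 + 0 = 6)
u(j) = 2156/43 + j/43 (u(j) = 50 + (6 + j)/(37 + 6) = 50 + (6 + j)/43 = 50 + (6 + j)*(1/43) = 50 + (6/43 + j/43) = 2156/43 + j/43)
(u(110) - 6744) + 22914 = ((2156/43 + (1/43)*110) - 6744) + 22914 = ((2156/43 + 110/43) - 6744) + 22914 = (2266/43 - 6744) + 22914 = -287726/43 + 22914 = 697576/43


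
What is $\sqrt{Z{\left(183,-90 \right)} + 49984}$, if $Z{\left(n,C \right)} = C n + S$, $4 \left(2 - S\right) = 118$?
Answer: $\frac{\sqrt{133946}}{2} \approx 182.99$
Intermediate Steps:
$S = - \frac{55}{2}$ ($S = 2 - \frac{59}{2} = - \frac{55}{2} \approx -27.5$)
$Z{\left(n,C \right)} = - \frac{55}{2} + C n$ ($Z{\left(n,C \right)} = C n - \frac{55}{2} = - \frac{55}{2} + C n$)
$\sqrt{Z{\left(183,-90 \right)} + 49984} = \sqrt{\left(- \frac{55}{2} - 16470\right) + 49984} = \sqrt{- \frac{32995}{2} + 49984} = \sqrt{\frac{66973}{2}} = \frac{\sqrt{133946}}{2}$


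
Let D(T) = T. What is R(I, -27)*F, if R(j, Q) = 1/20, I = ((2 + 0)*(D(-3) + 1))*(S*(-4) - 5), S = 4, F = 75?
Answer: 15/4 ≈ 3.7500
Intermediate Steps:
I = 84 (I = ((2 + 0)*(-3 + 1))*(4*(-4) - 5) = (2*(-2))*(-16 - 5) = -4*(-21) = 84)
R(j, Q) = 1/20
R(I, -27)*F = (1/20)*75 = 15/4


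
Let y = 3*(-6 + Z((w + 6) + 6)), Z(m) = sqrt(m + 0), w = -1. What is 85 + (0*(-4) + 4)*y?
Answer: 13 + 12*sqrt(11) ≈ 52.799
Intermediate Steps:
Z(m) = sqrt(m)
y = -18 + 3*sqrt(11) (y = 3*(-6 + sqrt((-1 + 6) + 6)) = 3*(-6 + sqrt(5 + 6)) = 3*(-6 + sqrt(11)) = -18 + 3*sqrt(11) ≈ -8.0501)
85 + (0*(-4) + 4)*y = 85 + (0*(-4) + 4)*(-18 + 3*sqrt(11)) = 85 + (0 + 4)*(-18 + 3*sqrt(11)) = 85 + 4*(-18 + 3*sqrt(11)) = 85 + (-72 + 12*sqrt(11)) = 13 + 12*sqrt(11)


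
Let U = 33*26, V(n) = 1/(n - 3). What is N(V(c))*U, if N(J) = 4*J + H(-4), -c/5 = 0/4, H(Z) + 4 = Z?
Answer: -8008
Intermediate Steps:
H(Z) = -4 + Z
c = 0 (c = -0/4 = -5*0 = 0)
V(n) = 1/(-3 + n)
U = 858
N(J) = -8 + 4*J (N(J) = 4*J + (-4 - 4) = 4*J - 8 = -8 + 4*J)
N(V(c))*U = (-8 + 4/(-3 + 0))*858 = (-8 + 4/(-3))*858 = (-8 + 4*(-⅓))*858 = (-8 - 4/3)*858 = -28/3*858 = -8008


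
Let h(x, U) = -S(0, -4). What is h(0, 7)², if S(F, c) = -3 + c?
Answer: 49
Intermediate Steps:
h(x, U) = 7 (h(x, U) = -(-3 - 4) = -1*(-7) = 7)
h(0, 7)² = 7² = 49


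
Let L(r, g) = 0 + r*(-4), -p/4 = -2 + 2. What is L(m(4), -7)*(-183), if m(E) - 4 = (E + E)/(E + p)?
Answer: 4392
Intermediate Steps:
p = 0 (p = -4*(-2 + 2) = -4*0 = 0)
m(E) = 6 (m(E) = 4 + (E + E)/(E + 0) = 4 + (2*E)/E = 4 + 2 = 6)
L(r, g) = -4*r (L(r, g) = 0 - 4*r = -4*r)
L(m(4), -7)*(-183) = -4*6*(-183) = -24*(-183) = 4392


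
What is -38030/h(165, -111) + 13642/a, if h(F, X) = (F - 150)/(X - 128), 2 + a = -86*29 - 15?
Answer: 1521513416/2511 ≈ 6.0594e+5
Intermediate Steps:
a = -2511 (a = -2 + (-86*29 - 15) = -2 + (-2494 - 15) = -2 - 2509 = -2511)
h(F, X) = (-150 + F)/(-128 + X)
-38030/h(165, -111) + 13642/a = -38030*(-128 - 111)/(-150 + 165) + 13642/(-2511) = -38030/(15/(-239)) + 13642*(-1/2511) = -38030/((-1/239*15)) - 13642/2511 = -38030/(-15/239) - 13642/2511 = -38030*(-239/15) - 13642/2511 = 1817834/3 - 13642/2511 = 1521513416/2511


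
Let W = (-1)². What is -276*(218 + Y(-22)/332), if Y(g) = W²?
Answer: -4994013/83 ≈ -60169.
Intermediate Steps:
W = 1
Y(g) = 1 (Y(g) = 1² = 1)
-276*(218 + Y(-22)/332) = -276*(218 + 1/332) = -276*72377/332 = -4994013/83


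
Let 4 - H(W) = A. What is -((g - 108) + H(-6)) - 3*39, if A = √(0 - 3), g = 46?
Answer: -59 + I*√3 ≈ -59.0 + 1.732*I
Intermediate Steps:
A = I*√3 (A = √(-3) = I*√3 ≈ 1.732*I)
H(W) = 4 - I*√3
-((g - 108) + H(-6)) - 3*39 = -((46 - 108) + (4 - I*√3)) - 3*39 = -(-62 + (4 - I*√3)) - 1*117 = -(-58 - I*√3) - 117 = (58 + I*√3) - 117 = -59 + I*√3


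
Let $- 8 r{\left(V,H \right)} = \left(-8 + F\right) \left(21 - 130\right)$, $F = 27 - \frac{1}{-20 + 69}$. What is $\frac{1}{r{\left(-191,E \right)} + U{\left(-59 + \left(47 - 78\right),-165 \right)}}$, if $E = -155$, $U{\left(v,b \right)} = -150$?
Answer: $\frac{196}{21285} \approx 0.0092084$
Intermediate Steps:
$F = \frac{1322}{49}$ ($F = 27 - \frac{1}{49} = \frac{1322}{49} \approx 26.98$)
$r{\left(V,H \right)} = \frac{50685}{196}$ ($r{\left(V,H \right)} = - \frac{\left(-8 + \frac{1322}{49}\right) \left(21 - 130\right)}{8} = - \frac{\frac{930}{49} \left(-109\right)}{8} = \left(- \frac{1}{8}\right) \left(- \frac{101370}{49}\right) = \frac{50685}{196}$)
$\frac{1}{r{\left(-191,E \right)} + U{\left(-59 + \left(47 - 78\right),-165 \right)}} = \frac{1}{\frac{50685}{196} - 150} = \frac{1}{\frac{21285}{196}} = \frac{196}{21285}$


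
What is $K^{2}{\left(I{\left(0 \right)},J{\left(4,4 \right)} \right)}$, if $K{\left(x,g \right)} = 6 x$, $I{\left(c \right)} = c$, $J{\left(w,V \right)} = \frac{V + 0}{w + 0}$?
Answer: $0$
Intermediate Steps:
$J{\left(w,V \right)} = \frac{V}{w}$
$K^{2}{\left(I{\left(0 \right)},J{\left(4,4 \right)} \right)} = \left(6 \cdot 0\right)^{2} = 0^{2} = 0$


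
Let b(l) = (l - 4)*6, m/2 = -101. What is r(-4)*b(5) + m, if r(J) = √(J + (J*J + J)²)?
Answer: -202 + 12*√35 ≈ -131.01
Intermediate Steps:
m = -202 (m = 2*(-101) = -202)
r(J) = √(J + (J + J²)²) (r(J) = √(J + (J² + J)²) = √(J + (J + J²)²))
b(l) = -24 + 6*l (b(l) = (-4 + l)*6 = -24 + 6*l)
r(-4)*b(5) + m = √(-4*(1 - 4*(1 - 4)²))*(-24 + 6*5) - 202 = √(-4*(1 - 4*(-3)²))*(-24 + 30) - 202 = √(-4*(1 - 4*9))*6 - 202 = √(-4*(1 - 36))*6 - 202 = √(-4*(-35))*6 - 202 = √140*6 - 202 = (2*√35)*6 - 202 = 12*√35 - 202 = -202 + 12*√35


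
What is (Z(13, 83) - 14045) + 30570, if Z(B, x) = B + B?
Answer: 16551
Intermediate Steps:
Z(B, x) = 2*B
(Z(13, 83) - 14045) + 30570 = (2*13 - 14045) + 30570 = (26 - 14045) + 30570 = -14019 + 30570 = 16551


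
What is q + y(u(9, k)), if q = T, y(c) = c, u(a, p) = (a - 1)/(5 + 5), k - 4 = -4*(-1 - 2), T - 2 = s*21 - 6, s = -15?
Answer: -1591/5 ≈ -318.20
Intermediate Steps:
T = -319 (T = 2 + (-15*21 - 6) = 2 + (-315 - 6) = 2 - 321 = -319)
k = 16 (k = 4 - 4*(-1 - 2) = 4 - 4*(-3) = 4 + 12 = 16)
u(a, p) = -⅒ + a/10 (u(a, p) = (-1 + a)/10 = (-1 + a)*(⅒) = -⅒ + a/10)
q = -319
q + y(u(9, k)) = -319 + (-⅒ + (⅒)*9) = -319 + (-⅒ + 9/10) = -319 + ⅘ = -1591/5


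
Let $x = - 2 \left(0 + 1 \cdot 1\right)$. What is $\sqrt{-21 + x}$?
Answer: $i \sqrt{23} \approx 4.7958 i$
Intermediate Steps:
$x = -2$ ($x = - 2 \left(0 + 1\right) = \left(-2\right) 1 = -2$)
$\sqrt{-21 + x} = \sqrt{-21 - 2} = \sqrt{-23} = i \sqrt{23}$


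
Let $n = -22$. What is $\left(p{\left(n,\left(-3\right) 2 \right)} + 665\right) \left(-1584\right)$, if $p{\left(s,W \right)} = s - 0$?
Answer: $-1018512$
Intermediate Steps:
$p{\left(s,W \right)} = s$ ($p{\left(s,W \right)} = s + 0 = s$)
$\left(p{\left(n,\left(-3\right) 2 \right)} + 665\right) \left(-1584\right) = \left(-22 + 665\right) \left(-1584\right) = 643 \left(-1584\right) = -1018512$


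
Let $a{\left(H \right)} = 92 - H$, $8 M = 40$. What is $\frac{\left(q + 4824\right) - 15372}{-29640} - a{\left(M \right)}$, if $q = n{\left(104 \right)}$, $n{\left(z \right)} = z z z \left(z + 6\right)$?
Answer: $- \frac{31575793}{7410} \approx -4261.2$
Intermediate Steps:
$M = 5$ ($M = \frac{1}{8} \cdot 40 = 5$)
$n{\left(z \right)} = z^{3} \left(6 + z\right)$ ($n{\left(z \right)} = z^{2} z \left(6 + z\right) = z^{3} \left(6 + z\right)$)
$q = 123735040$ ($q = 104^{3} \left(6 + 104\right) = 1124864 \cdot 110 = 123735040$)
$\frac{\left(q + 4824\right) - 15372}{-29640} - a{\left(M \right)} = \frac{\left(123735040 + 4824\right) - 15372}{-29640} - \left(92 - 5\right) = \left(123739864 - 15372\right) \left(- \frac{1}{29640}\right) - \left(92 - 5\right) = 123724492 \left(- \frac{1}{29640}\right) - 87 = - \frac{30931123}{7410} - 87 = - \frac{31575793}{7410}$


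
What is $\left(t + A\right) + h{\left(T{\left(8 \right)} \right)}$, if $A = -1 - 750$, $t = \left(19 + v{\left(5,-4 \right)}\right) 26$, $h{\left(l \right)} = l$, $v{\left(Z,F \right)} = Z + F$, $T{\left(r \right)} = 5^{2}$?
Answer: $-206$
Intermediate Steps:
$T{\left(r \right)} = 25$
$v{\left(Z,F \right)} = F + Z$
$t = 520$ ($t = \left(19 + \left(-4 + 5\right)\right) 26 = \left(19 + 1\right) 26 = 20 \cdot 26 = 520$)
$A = -751$ ($A = -1 - 750 = -751$)
$\left(t + A\right) + h{\left(T{\left(8 \right)} \right)} = \left(520 - 751\right) + 25 = -231 + 25 = -206$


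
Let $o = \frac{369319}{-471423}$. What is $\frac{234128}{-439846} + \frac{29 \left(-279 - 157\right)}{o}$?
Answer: $\frac{1310845724904860}{81221742437} \approx 16139.0$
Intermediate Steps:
$o = - \frac{369319}{471423}$ ($o = 369319 \left(- \frac{1}{471423}\right) = - \frac{369319}{471423} \approx -0.78341$)
$\frac{234128}{-439846} + \frac{29 \left(-279 - 157\right)}{o} = \frac{234128}{-439846} + \frac{29 \left(-279 - 157\right)}{- \frac{369319}{471423}} = 234128 \left(- \frac{1}{439846}\right) + 29 \left(-436\right) \left(- \frac{471423}{369319}\right) = - \frac{117064}{219923} - - \frac{5960672412}{369319} = - \frac{117064}{219923} + \frac{5960672412}{369319} = \frac{1310845724904860}{81221742437}$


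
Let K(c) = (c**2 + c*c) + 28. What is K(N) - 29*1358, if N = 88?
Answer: -23866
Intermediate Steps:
K(c) = 28 + 2*c**2 (K(c) = (c**2 + c**2) + 28 = 2*c**2 + 28 = 28 + 2*c**2)
K(N) - 29*1358 = (28 + 2*88**2) - 29*1358 = (28 + 2*7744) - 39382 = (28 + 15488) - 39382 = 15516 - 39382 = -23866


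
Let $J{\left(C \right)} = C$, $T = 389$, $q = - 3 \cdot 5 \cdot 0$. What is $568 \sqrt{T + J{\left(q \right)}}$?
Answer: $568 \sqrt{389} \approx 11203.0$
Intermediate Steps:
$q = 0$ ($q = \left(-3\right) 0 = 0$)
$568 \sqrt{T + J{\left(q \right)}} = 568 \sqrt{389 + 0} = 568 \sqrt{389}$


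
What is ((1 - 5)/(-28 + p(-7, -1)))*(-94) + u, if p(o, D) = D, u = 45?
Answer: 929/29 ≈ 32.034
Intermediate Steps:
((1 - 5)/(-28 + p(-7, -1)))*(-94) + u = ((1 - 5)/(-28 - 1))*(-94) + 45 = -4/(-29)*(-94) + 45 = -4*(-1/29)*(-94) + 45 = (4/29)*(-94) + 45 = -376/29 + 45 = 929/29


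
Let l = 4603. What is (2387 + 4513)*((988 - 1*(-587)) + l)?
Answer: 42628200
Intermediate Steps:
(2387 + 4513)*((988 - 1*(-587)) + l) = (2387 + 4513)*((988 - 1*(-587)) + 4603) = 6900*((988 + 587) + 4603) = 6900*(1575 + 4603) = 6900*6178 = 42628200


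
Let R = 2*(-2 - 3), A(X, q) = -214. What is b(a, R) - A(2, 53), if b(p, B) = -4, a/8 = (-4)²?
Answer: 210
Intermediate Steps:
a = 128 (a = 8*(-4)² = 8*16 = 128)
R = -10 (R = 2*(-5) = -10)
b(a, R) - A(2, 53) = -4 - 1*(-214) = -4 + 214 = 210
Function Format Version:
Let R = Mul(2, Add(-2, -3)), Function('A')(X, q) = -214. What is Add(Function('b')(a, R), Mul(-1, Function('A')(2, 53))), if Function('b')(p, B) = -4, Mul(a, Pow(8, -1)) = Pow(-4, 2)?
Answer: 210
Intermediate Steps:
a = 128 (a = Mul(8, Pow(-4, 2)) = Mul(8, 16) = 128)
R = -10 (R = Mul(2, -5) = -10)
Add(Function('b')(a, R), Mul(-1, Function('A')(2, 53))) = Add(-4, Mul(-1, -214)) = Add(-4, 214) = 210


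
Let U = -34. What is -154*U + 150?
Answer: 5386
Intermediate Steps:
-154*U + 150 = -154*(-34) + 150 = 5236 + 150 = 5386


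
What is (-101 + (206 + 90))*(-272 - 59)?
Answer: -64545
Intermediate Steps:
(-101 + (206 + 90))*(-272 - 59) = (-101 + 296)*(-331) = 195*(-331) = -64545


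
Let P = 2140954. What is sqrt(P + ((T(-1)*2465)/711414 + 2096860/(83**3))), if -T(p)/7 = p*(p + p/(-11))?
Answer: sqrt(1428442487515684032422179)/816821841 ≈ 1463.2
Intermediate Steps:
T(p) = -70*p**2/11 (T(p) = -7*p*(p + p/(-11)) = -7*p*(p + p*(-1/11)) = -7*p*(p - p/11) = -7*p*10*p/11 = -70*p**2/11)
sqrt(P + ((T(-1)*2465)/711414 + 2096860/(83**3))) = sqrt(2140954 + ((-70/11*(-1)**2*2465)/711414 + 2096860/(83**3))) = sqrt(2140954 + ((-70/11*1*2465)*(1/711414) + 2096860/571787)) = sqrt(2140954 + (-70/11*2465*(1/711414) + 2096860*(1/571787))) = sqrt(2140954 + (-172550/11*1/711414 + 2096860/571787)) = sqrt(2140954 + (-86275/3912777 + 2096860/571787)) = sqrt(2140954 + 8155214656795/2237275022499) = sqrt(4789911063733980841/2237275022499) = sqrt(1428442487515684032422179)/816821841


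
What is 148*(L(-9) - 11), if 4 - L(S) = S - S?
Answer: -1036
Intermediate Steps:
L(S) = 4 (L(S) = 4 - (S - S) = 4 - 1*0 = 4 + 0 = 4)
148*(L(-9) - 11) = 148*(4 - 11) = 148*(-7) = -1036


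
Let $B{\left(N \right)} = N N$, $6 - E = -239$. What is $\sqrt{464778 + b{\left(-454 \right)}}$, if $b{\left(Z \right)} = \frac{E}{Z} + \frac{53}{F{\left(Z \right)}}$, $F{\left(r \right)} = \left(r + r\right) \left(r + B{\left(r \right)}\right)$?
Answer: $\frac{7 \sqrt{1604785824940470}}{411324} \approx 681.75$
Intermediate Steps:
$E = 245$ ($E = 6 - -239 = 6 + 239 = 245$)
$B{\left(N \right)} = N^{2}$
$F{\left(r \right)} = 2 r \left(r + r^{2}\right)$ ($F{\left(r \right)} = \left(r + r\right) \left(r + r^{2}\right) = 2 r \left(r + r^{2}\right)$)
$b{\left(Z \right)} = \frac{245}{Z} + \frac{53}{2 Z^{2} \left(1 + Z\right)}$
$\sqrt{464778 + b{\left(-454 \right)}} = \sqrt{464778 + \frac{53 + 490 \left(-454\right) \left(1 - 454\right)}{2 \cdot 206116 \left(1 - 454\right)}} = \sqrt{464778 + \frac{1}{2} \cdot \frac{1}{206116} \frac{1}{-453} \left(53 + 490 \left(-454\right) \left(-453\right)\right)} = \sqrt{464778 + \frac{1}{2} \cdot \frac{1}{206116} \left(- \frac{1}{453}\right) \left(53 + 100774380\right)} = \sqrt{464778 + \frac{1}{2} \cdot \frac{1}{206116} \left(- \frac{1}{453}\right) 100774433} = \sqrt{464778 - \frac{100774433}{186741096}} = \sqrt{\frac{86793052342255}{186741096}} = \frac{7 \sqrt{1604785824940470}}{411324}$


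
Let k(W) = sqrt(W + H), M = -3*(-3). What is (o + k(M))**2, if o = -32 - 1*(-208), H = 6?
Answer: (176 + sqrt(15))**2 ≈ 32354.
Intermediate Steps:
M = 9
k(W) = sqrt(6 + W) (k(W) = sqrt(W + 6) = sqrt(6 + W))
o = 176 (o = -32 + 208 = 176)
(o + k(M))**2 = (176 + sqrt(6 + 9))**2 = (176 + sqrt(15))**2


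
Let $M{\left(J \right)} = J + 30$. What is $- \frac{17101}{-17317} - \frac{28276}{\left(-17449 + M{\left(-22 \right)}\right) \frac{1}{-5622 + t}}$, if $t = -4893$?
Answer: $- \frac{5148429239839}{302025797} \approx -17046.0$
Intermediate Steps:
$M{\left(J \right)} = 30 + J$
$- \frac{17101}{-17317} - \frac{28276}{\left(-17449 + M{\left(-22 \right)}\right) \frac{1}{-5622 + t}} = - \frac{17101}{-17317} - \frac{28276}{\left(-17449 + \left(30 - 22\right)\right) \frac{1}{-5622 - 4893}} = \left(-17101\right) \left(- \frac{1}{17317}\right) - \frac{28276}{\left(-17449 + 8\right) \frac{1}{-10515}} = \frac{17101}{17317} - \frac{28276}{\left(-17441\right) \left(- \frac{1}{10515}\right)} = \frac{17101}{17317} - \frac{28276}{\frac{17441}{10515}} = \frac{17101}{17317} - \frac{297322140}{17441} = - \frac{5148429239839}{302025797}$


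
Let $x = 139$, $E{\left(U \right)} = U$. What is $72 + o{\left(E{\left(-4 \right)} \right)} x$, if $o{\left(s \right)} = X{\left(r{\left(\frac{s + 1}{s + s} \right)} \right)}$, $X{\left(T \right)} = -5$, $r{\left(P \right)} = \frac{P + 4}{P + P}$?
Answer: $-623$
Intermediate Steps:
$r{\left(P \right)} = \frac{4 + P}{2 P}$
$o{\left(s \right)} = -5$
$72 + o{\left(E{\left(-4 \right)} \right)} x = 72 - 695 = -623$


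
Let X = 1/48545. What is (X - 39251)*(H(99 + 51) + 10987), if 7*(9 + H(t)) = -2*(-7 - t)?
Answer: -29404746901008/67963 ≈ -4.3266e+8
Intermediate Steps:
H(t) = -7 + 2*t/7 (H(t) = -9 + (-2*(-7 - t))/7 = -9 + (14 + 2*t)/7 = -9 + (2 + 2*t/7) = -7 + 2*t/7)
X = 1/48545 ≈ 2.0599e-5
(X - 39251)*(H(99 + 51) + 10987) = (1/48545 - 39251)*((-7 + 2*(99 + 51)/7) + 10987) = -1905439794*((-7 + (2/7)*150) + 10987)/48545 = -1905439794*((-7 + 300/7) + 10987)/48545 = -1905439794*(251/7 + 10987)/48545 = -1905439794/48545*77160/7 = -29404746901008/67963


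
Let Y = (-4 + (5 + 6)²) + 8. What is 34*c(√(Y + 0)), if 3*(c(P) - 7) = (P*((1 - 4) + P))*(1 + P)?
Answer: -7786/3 + 20740*√5/3 ≈ 12863.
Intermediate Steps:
Y = 125 (Y = (-4 + 11²) + 8 = (-4 + 121) + 8 = 117 + 8 = 125)
c(P) = 7 + P*(1 + P)*(-3 + P)/3 (c(P) = 7 + ((P*((1 - 4) + P))*(1 + P))/3 = 7 + ((P*(-3 + P))*(1 + P))/3 = 7 + (P*(1 + P)*(-3 + P))/3 = 7 + P*(1 + P)*(-3 + P)/3)
34*c(√(Y + 0)) = 34*(7 - √(125 + 0) - 2*(√(125 + 0))²/3 + (√(125 + 0))³/3) = 34*(7 - √125 - 2*(√125)²/3 + (√125)³/3) = 34*(7 - 5*√5 - 2*(5*√5)²/3 + (5*√5)³/3) = 34*(7 - 5*√5 - ⅔*125 + (625*√5)/3) = 34*(7 - 5*√5 - 250/3 + 625*√5/3) = 34*(-229/3 + 610*√5/3) = -7786/3 + 20740*√5/3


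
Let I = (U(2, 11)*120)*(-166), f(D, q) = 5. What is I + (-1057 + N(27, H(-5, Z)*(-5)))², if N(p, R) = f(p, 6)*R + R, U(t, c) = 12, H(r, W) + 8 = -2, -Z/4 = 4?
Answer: 334009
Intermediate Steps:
Z = -16 (Z = -4*4 = -16)
H(r, W) = -10 (H(r, W) = -8 - 2 = -10)
N(p, R) = 6*R (N(p, R) = 5*R + R = 6*R)
I = -239040 (I = (12*120)*(-166) = 1440*(-166) = -239040)
I + (-1057 + N(27, H(-5, Z)*(-5)))² = -239040 + (-1057 + 6*(-10*(-5)))² = -239040 + (-1057 + 6*50)² = -239040 + (-1057 + 300)² = -239040 + (-757)² = -239040 + 573049 = 334009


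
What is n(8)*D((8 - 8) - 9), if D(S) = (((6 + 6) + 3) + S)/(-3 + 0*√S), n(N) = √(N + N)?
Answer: -8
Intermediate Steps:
n(N) = √2*√N (n(N) = √(2*N) = √2*√N)
D(S) = -5 - S/3 (D(S) = ((12 + 3) + S)/(-3 + 0) = (15 + S)/(-3) = (15 + S)*(-⅓) = -5 - S/3)
n(8)*D((8 - 8) - 9) = (√2*√8)*(-5 - ((8 - 8) - 9)/3) = (√2*(2*√2))*(-5 - (0 - 9)/3) = 4*(-5 - ⅓*(-9)) = 4*(-5 + 3) = 4*(-2) = -8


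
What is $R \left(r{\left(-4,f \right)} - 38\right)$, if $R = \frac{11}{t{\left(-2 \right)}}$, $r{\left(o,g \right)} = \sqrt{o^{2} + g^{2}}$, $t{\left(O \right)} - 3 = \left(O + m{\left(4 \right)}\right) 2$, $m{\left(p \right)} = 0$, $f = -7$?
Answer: $418 - 11 \sqrt{65} \approx 329.31$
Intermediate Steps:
$t{\left(O \right)} = 3 + 2 O$ ($t{\left(O \right)} = 3 + \left(O + 0\right) 2 = 3 + O 2 = 3 + 2 O$)
$r{\left(o,g \right)} = \sqrt{g^{2} + o^{2}}$
$R = -11$ ($R = \frac{11}{3 + 2 \left(-2\right)} = \frac{11}{3 - 4} = \frac{11}{-1} = 11 \left(-1\right) = -11$)
$R \left(r{\left(-4,f \right)} - 38\right) = - 11 \left(\sqrt{\left(-7\right)^{2} + \left(-4\right)^{2}} - 38\right) = - 11 \left(\sqrt{49 + 16} - 38\right) = - 11 \left(\sqrt{65} - 38\right) = - 11 \left(-38 + \sqrt{65}\right) = 418 - 11 \sqrt{65}$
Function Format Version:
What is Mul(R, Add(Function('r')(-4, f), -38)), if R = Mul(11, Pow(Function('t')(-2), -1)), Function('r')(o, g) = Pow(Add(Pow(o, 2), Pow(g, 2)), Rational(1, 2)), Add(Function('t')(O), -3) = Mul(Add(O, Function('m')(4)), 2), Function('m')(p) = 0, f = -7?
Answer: Add(418, Mul(-11, Pow(65, Rational(1, 2)))) ≈ 329.31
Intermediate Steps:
Function('t')(O) = Add(3, Mul(2, O)) (Function('t')(O) = Add(3, Mul(Add(O, 0), 2)) = Add(3, Mul(O, 2)) = Add(3, Mul(2, O)))
Function('r')(o, g) = Pow(Add(Pow(g, 2), Pow(o, 2)), Rational(1, 2))
R = -11 (R = Mul(11, Pow(Add(3, Mul(2, -2)), -1)) = Mul(11, Pow(Add(3, -4), -1)) = Mul(11, Pow(-1, -1)) = Mul(11, -1) = -11)
Mul(R, Add(Function('r')(-4, f), -38)) = Mul(-11, Add(Pow(Add(Pow(-7, 2), Pow(-4, 2)), Rational(1, 2)), -38)) = Mul(-11, Add(Pow(Add(49, 16), Rational(1, 2)), -38)) = Mul(-11, Add(Pow(65, Rational(1, 2)), -38)) = Mul(-11, Add(-38, Pow(65, Rational(1, 2)))) = Add(418, Mul(-11, Pow(65, Rational(1, 2))))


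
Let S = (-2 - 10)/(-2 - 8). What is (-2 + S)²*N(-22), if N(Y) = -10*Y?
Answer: 704/5 ≈ 140.80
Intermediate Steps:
S = 6/5 (S = -12/(-10) = -12*(-⅒) = 6/5 ≈ 1.2000)
(-2 + S)²*N(-22) = (-2 + 6/5)²*(-10*(-22)) = (-⅘)²*220 = (16/25)*220 = 704/5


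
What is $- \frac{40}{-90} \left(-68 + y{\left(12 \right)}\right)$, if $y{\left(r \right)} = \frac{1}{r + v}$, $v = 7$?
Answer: $- \frac{5164}{171} \approx -30.199$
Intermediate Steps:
$y{\left(r \right)} = \frac{1}{7 + r}$ ($y{\left(r \right)} = \frac{1}{r + 7} = \frac{1}{7 + r}$)
$- \frac{40}{-90} \left(-68 + y{\left(12 \right)}\right) = - \frac{40}{-90} \left(-68 + \frac{1}{7 + 12}\right) = \left(-40\right) \left(- \frac{1}{90}\right) \left(-68 + \frac{1}{19}\right) = \frac{4 \left(-68 + \frac{1}{19}\right)}{9} = \frac{4}{9} \left(- \frac{1291}{19}\right) = - \frac{5164}{171}$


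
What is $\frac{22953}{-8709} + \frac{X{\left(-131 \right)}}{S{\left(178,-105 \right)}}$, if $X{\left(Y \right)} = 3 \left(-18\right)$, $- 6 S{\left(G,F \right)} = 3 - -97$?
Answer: $\frac{43868}{72575} \approx 0.60445$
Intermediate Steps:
$S{\left(G,F \right)} = - \frac{50}{3}$ ($S{\left(G,F \right)} = - \frac{3 - -97}{6} = - \frac{3 + 97}{6} = \left(- \frac{1}{6}\right) 100 = - \frac{50}{3}$)
$X{\left(Y \right)} = -54$
$\frac{22953}{-8709} + \frac{X{\left(-131 \right)}}{S{\left(178,-105 \right)}} = \frac{22953}{-8709} - \frac{54}{- \frac{50}{3}} = 22953 \left(- \frac{1}{8709}\right) - - \frac{81}{25} = - \frac{7651}{2903} + \frac{81}{25} = \frac{43868}{72575}$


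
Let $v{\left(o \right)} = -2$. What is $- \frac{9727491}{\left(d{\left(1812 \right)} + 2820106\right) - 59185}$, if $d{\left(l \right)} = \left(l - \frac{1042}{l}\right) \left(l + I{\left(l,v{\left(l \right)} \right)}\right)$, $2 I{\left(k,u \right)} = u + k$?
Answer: $- \frac{8813106846}{6960401693} \approx -1.2662$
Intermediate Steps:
$I{\left(k,u \right)} = \frac{k}{2} + \frac{u}{2}$ ($I{\left(k,u \right)} = \frac{u + k}{2} = \frac{k + u}{2} = \frac{k}{2} + \frac{u}{2}$)
$d{\left(l \right)} = \left(-1 + \frac{3 l}{2}\right) \left(l - \frac{1042}{l}\right)$ ($d{\left(l \right)} = \left(l - \frac{1042}{l}\right) \left(l + \left(\frac{l}{2} + \frac{1}{2} \left(-2\right)\right)\right) = \left(l - \frac{1042}{l}\right) \left(l + \left(\frac{l}{2} - 1\right)\right) = \left(l - \frac{1042}{l}\right) \left(l + \left(-1 + \frac{l}{2}\right)\right) = \left(l - \frac{1042}{l}\right) \left(-1 + \frac{3 l}{2}\right) = \left(-1 + \frac{3 l}{2}\right) \left(l - \frac{1042}{l}\right)$)
$- \frac{9727491}{\left(d{\left(1812 \right)} + 2820106\right) - 59185} = - \frac{9727491}{\left(\left(-1563 - 1812 + \frac{1042}{1812} + \frac{3 \cdot 1812^{2}}{2}\right) + 2820106\right) - 59185} = - \frac{9727491}{\left(\left(-1563 - 1812 + 1042 \cdot \frac{1}{1812} + \frac{3}{2} \cdot 3283344\right) + 2820106\right) - 59185} = - \frac{9727491}{\left(\left(-1563 - 1812 + \frac{521}{906} + 4925016\right) + 2820106\right) - 59185} = - \frac{9727491}{\left(\frac{4459007267}{906} + 2820106\right) - 59185} = - \frac{9727491}{\frac{7014023303}{906} - 59185} = - \frac{9727491}{\frac{6960401693}{906}} = \left(-9727491\right) \frac{906}{6960401693} = - \frac{8813106846}{6960401693}$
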